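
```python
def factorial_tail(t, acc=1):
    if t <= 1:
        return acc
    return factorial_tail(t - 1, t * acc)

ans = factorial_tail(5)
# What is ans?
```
Call trace:
factorial_tail(t=5, acc=1)
  factorial_tail(t=4, acc=5)
    factorial_tail(t=3, acc=20)
      factorial_tail(t=2, acc=60)
        factorial_tail(t=1, acc=120)
        -> return 120
      -> return 120
    -> return 120
  -> return 120
-> return 120

Final answer: 120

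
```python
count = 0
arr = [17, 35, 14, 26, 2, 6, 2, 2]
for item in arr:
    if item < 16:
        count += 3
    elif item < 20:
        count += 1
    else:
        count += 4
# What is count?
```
Trace:
  count=0
  count=1, item=17
  count=5, item=35
  count=8, item=14
  count=12, item=26
  count=15, item=2
  count=18, item=6
  count=21, item=2
  count=24, item=2

Final answer: 24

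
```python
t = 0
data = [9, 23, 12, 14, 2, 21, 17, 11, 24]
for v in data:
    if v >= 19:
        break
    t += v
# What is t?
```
Trace:
  t=0
  t=9, v=9
  t=9, v=23

Final answer: 9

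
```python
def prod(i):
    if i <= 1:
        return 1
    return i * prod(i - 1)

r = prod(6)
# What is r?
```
Call trace:
prod(i=6)
  prod(i=5)
    prod(i=4)
      prod(i=3)
        prod(i=2)
          prod(i=1)
          -> return 1
        -> return 2
      -> return 6
    -> return 24
  -> return 120
-> return 720

Final answer: 720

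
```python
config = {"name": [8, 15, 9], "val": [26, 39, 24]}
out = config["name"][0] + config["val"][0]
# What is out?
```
Trace:
  config={'name': [8, 15, 9], 'val': [26, 39, 24]}
  config={'name': [8, 15, 9], 'val': [26, 39, 24]}, out=34

Final answer: 34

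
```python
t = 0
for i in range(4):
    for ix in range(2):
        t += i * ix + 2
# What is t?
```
Trace:
  t=0
  t=2, i=0, ix=0
  t=4, i=0, ix=1
  t=6, i=1, ix=0
  t=9, i=1, ix=1
  t=11, i=2, ix=0
  t=15, i=2, ix=1
  t=17, i=3, ix=0
  t=22, i=3, ix=1

Final answer: 22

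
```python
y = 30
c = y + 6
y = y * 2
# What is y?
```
Trace:
  y=30
  y=30, c=36
  y=60, c=36

Final answer: 60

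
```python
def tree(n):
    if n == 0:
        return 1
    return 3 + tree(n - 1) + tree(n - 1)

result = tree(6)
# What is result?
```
Call trace (a repeated sub-call is expanded the first time; later identical calls just restate its return value):
tree(n=6)
  tree(n=5)
    tree(n=4)
      tree(n=3)
        tree(n=2)
          tree(n=1)
            tree(n=0)
            -> return 1
            tree(n=0)
            -> return 1
          -> return 5
          tree(n=1) -> return 5  (same call as traced above)
        -> return 13
        tree(n=2) -> return 13  (same call as traced above)
      -> return 29
      tree(n=3) -> return 29  (same call as traced above)
    -> return 61
    tree(n=4) -> return 61  (same call as traced above)
  -> return 125
  tree(n=5) -> return 125  (same call as traced above)
-> return 253

Final answer: 253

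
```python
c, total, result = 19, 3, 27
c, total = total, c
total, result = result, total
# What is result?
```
Trace:
  c=19, total=3, result=27
  c=3, total=19, result=27
  c=3, total=27, result=19

Final answer: 19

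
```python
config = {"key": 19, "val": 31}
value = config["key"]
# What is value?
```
Trace:
  config={'key': 19, 'val': 31}
  config={'key': 19, 'val': 31}, value=19

Final answer: 19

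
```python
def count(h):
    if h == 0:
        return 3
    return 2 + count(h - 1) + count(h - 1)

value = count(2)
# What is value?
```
Call trace (a repeated sub-call is expanded the first time; later identical calls just restate its return value):
count(h=2)
  count(h=1)
    count(h=0)
    -> return 3
    count(h=0)
    -> return 3
  -> return 8
  count(h=1) -> return 8  (same call as traced above)
-> return 18

Final answer: 18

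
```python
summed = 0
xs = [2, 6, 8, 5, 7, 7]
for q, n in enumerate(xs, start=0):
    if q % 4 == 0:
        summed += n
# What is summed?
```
Trace:
  summed=0
  summed=2, q=0, n=2
  summed=2, q=1, n=6
  summed=2, q=2, n=8
  summed=2, q=3, n=5
  summed=9, q=4, n=7
  summed=9, q=5, n=7

Final answer: 9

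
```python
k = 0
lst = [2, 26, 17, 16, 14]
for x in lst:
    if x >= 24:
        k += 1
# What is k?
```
Trace:
  k=0
  k=0, x=2
  k=1, x=26
  k=1, x=17
  k=1, x=16
  k=1, x=14

Final answer: 1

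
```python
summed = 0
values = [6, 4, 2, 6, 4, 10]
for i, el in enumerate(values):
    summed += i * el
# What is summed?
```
Trace:
  summed=0
  summed=0, i=0, el=6
  summed=4, i=1, el=4
  summed=8, i=2, el=2
  summed=26, i=3, el=6
  summed=42, i=4, el=4
  summed=92, i=5, el=10

Final answer: 92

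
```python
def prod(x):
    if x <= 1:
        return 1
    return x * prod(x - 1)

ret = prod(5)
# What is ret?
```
Call trace:
prod(x=5)
  prod(x=4)
    prod(x=3)
      prod(x=2)
        prod(x=1)
        -> return 1
      -> return 2
    -> return 6
  -> return 24
-> return 120

Final answer: 120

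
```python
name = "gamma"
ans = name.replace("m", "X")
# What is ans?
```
Trace:
  name='gamma'
  name='gamma', ans='gaXXa'

Final answer: 'gaXXa'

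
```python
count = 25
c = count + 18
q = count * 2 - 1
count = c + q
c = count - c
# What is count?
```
Trace:
  count=25
  count=25, c=43
  count=25, c=43, q=49
  count=92, c=43, q=49
  count=92, c=49, q=49

Final answer: 92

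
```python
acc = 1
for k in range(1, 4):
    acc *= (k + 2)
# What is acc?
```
Trace:
  acc=1
  acc=3, k=1
  acc=12, k=2
  acc=60, k=3

Final answer: 60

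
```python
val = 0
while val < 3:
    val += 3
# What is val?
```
Trace:
  val=0
  val=3

Final answer: 3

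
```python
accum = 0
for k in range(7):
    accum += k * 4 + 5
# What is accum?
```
Trace:
  accum=0
  accum=5, k=0
  accum=14, k=1
  accum=27, k=2
  accum=44, k=3
  accum=65, k=4
  accum=90, k=5
  accum=119, k=6

Final answer: 119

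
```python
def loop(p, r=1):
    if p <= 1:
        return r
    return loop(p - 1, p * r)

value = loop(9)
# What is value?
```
Call trace:
loop(p=9, r=1)
  loop(p=8, r=9)
    loop(p=7, r=72)
      loop(p=6, r=504)
        loop(p=5, r=3024)
          loop(p=4, r=15120)
            loop(p=3, r=60480)
              loop(p=2, r=181440)
                loop(p=1, r=362880)
                -> return 362880
              -> return 362880
            -> return 362880
          -> return 362880
        -> return 362880
      -> return 362880
    -> return 362880
  -> return 362880
-> return 362880

Final answer: 362880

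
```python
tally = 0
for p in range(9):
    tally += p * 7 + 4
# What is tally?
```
Trace:
  tally=0
  tally=4, p=0
  tally=15, p=1
  tally=33, p=2
  tally=58, p=3
  tally=90, p=4
  tally=129, p=5
  tally=175, p=6
  tally=228, p=7
  tally=288, p=8

Final answer: 288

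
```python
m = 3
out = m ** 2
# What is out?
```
Trace:
  m=3
  m=3, out=9

Final answer: 9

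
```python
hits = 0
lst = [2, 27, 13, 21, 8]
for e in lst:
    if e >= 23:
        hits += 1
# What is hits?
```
Trace:
  hits=0
  hits=0, e=2
  hits=1, e=27
  hits=1, e=13
  hits=1, e=21
  hits=1, e=8

Final answer: 1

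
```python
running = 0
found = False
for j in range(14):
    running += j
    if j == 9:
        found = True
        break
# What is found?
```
Trace:
  running=0
  running=0, found=False
  running=0, found=False, j=0
  running=1, found=False, j=1
  running=3, found=False, j=2
  running=6, found=False, j=3
  running=10, found=False, j=4
  running=15, found=False, j=5
  running=21, found=False, j=6
  running=28, found=False, j=7
  running=36, found=False, j=8
  running=45, found=True, j=9

Final answer: True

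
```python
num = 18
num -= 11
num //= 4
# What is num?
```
Trace:
  num=18
  num=7
  num=1

Final answer: 1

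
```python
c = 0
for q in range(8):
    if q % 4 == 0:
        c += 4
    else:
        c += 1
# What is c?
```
Trace:
  c=0
  c=4, q=0
  c=5, q=1
  c=6, q=2
  c=7, q=3
  c=11, q=4
  c=12, q=5
  c=13, q=6
  c=14, q=7

Final answer: 14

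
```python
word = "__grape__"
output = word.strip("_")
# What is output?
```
Trace:
  word='__grape__'
  word='__grape__', output='grape'

Final answer: 'grape'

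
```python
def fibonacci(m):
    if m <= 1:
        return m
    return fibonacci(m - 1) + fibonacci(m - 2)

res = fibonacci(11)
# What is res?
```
Call trace (a repeated sub-call is expanded the first time; later identical calls just restate its return value):
fibonacci(m=11)
  fibonacci(m=10)
    fibonacci(m=9)
      fibonacci(m=8)
        fibonacci(m=7)
          fibonacci(m=6)
            fibonacci(m=5)
              fibonacci(m=4)
                fibonacci(m=3)
                  fibonacci(m=2)
                    fibonacci(m=1)
                    -> return 1
                    fibonacci(m=0)
                    -> return 0
                  -> return 1
                  fibonacci(m=1)
                  -> return 1
                -> return 2
                fibonacci(m=2) -> return 1  (same call as traced above)
              -> return 3
              fibonacci(m=3) -> return 2  (same call as traced above)
            -> return 5
            fibonacci(m=4) -> return 3  (same call as traced above)
          -> return 8
          fibonacci(m=5) -> return 5  (same call as traced above)
        -> return 13
        fibonacci(m=6) -> return 8  (same call as traced above)
      -> return 21
      fibonacci(m=7) -> return 13  (same call as traced above)
    -> return 34
    fibonacci(m=8) -> return 21  (same call as traced above)
  -> return 55
  fibonacci(m=9) -> return 34  (same call as traced above)
-> return 89

Final answer: 89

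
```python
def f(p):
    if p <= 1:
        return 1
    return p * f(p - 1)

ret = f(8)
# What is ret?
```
Call trace:
f(p=8)
  f(p=7)
    f(p=6)
      f(p=5)
        f(p=4)
          f(p=3)
            f(p=2)
              f(p=1)
              -> return 1
            -> return 2
          -> return 6
        -> return 24
      -> return 120
    -> return 720
  -> return 5040
-> return 40320

Final answer: 40320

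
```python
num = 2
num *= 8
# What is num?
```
Trace:
  num=2
  num=16

Final answer: 16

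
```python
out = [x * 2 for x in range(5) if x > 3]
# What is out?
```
Trace:
  x=0
  x=1
  x=2
  x=3
  x=4
  out=[8]

Final answer: [8]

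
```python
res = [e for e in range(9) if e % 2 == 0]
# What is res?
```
Trace:
  e=0
  e=1
  e=2
  e=3
  e=4
  e=5
  e=6
  e=7
  e=8
  res=[0, 2, 4, 6, 8]

Final answer: [0, 2, 4, 6, 8]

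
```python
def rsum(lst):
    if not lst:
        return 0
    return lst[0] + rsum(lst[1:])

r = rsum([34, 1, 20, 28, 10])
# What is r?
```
Call trace:
rsum(lst=[34, 1, 20, 28, 10])
  rsum(lst=[1, 20, 28, 10])
    rsum(lst=[20, 28, 10])
      rsum(lst=[28, 10])
        rsum(lst=[10])
          rsum(lst=[])
          -> return 0
        -> return 10
      -> return 38
    -> return 58
  -> return 59
-> return 93

Final answer: 93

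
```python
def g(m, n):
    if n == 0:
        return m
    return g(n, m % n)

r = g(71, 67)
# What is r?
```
Call trace:
g(m=71, n=67)
  g(m=67, n=4)
    g(m=4, n=3)
      g(m=3, n=1)
        g(m=1, n=0)
        -> return 1
      -> return 1
    -> return 1
  -> return 1
-> return 1

Final answer: 1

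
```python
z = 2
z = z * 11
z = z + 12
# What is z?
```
Trace:
  z=2
  z=22
  z=34

Final answer: 34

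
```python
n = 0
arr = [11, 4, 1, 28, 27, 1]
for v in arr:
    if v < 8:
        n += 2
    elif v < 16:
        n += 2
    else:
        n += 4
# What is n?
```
Trace:
  n=0
  n=2, v=11
  n=4, v=4
  n=6, v=1
  n=10, v=28
  n=14, v=27
  n=16, v=1

Final answer: 16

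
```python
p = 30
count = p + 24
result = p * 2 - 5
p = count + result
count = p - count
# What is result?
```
Trace:
  p=30
  p=30, count=54
  p=30, count=54, result=55
  p=109, count=54, result=55
  p=109, count=55, result=55

Final answer: 55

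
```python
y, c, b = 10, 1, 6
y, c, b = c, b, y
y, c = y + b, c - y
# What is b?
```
Trace:
  y=10, c=1, b=6
  y=1, c=6, b=10
  y=11, c=5, b=10

Final answer: 10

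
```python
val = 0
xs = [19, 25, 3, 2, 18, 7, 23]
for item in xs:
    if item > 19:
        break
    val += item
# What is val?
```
Trace:
  val=0
  val=19, item=19
  val=19, item=25

Final answer: 19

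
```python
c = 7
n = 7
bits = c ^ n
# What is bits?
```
Trace:
  c=7
  c=7, n=7
  c=7, n=7, bits=0

Final answer: 0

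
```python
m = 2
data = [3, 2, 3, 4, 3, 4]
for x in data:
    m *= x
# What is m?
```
Trace:
  m=2
  m=6, x=3
  m=12, x=2
  m=36, x=3
  m=144, x=4
  m=432, x=3
  m=1728, x=4

Final answer: 1728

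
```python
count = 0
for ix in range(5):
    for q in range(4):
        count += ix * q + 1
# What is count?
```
Trace:
  count=0
  count=1, ix=0, q=0
  count=2, ix=0, q=1
  count=3, ix=0, q=2
  count=4, ix=0, q=3
  count=5, ix=1, q=0
  count=7, ix=1, q=1
  count=10, ix=1, q=2
  count=14, ix=1, q=3
  count=15, ix=2, q=0
  count=18, ix=2, q=1
  count=23, ix=2, q=2
  count=30, ix=2, q=3
  count=31, ix=3, q=0
  count=35, ix=3, q=1
  count=42, ix=3, q=2
  count=52, ix=3, q=3
  count=53, ix=4, q=0
  count=58, ix=4, q=1
  count=67, ix=4, q=2
  count=80, ix=4, q=3

Final answer: 80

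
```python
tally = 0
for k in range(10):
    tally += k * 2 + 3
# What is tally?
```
Trace:
  tally=0
  tally=3, k=0
  tally=8, k=1
  tally=15, k=2
  tally=24, k=3
  tally=35, k=4
  tally=48, k=5
  tally=63, k=6
  tally=80, k=7
  tally=99, k=8
  tally=120, k=9

Final answer: 120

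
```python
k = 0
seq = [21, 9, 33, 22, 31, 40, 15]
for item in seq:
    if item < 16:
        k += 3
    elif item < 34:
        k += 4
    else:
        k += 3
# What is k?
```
Trace:
  k=0
  k=4, item=21
  k=7, item=9
  k=11, item=33
  k=15, item=22
  k=19, item=31
  k=22, item=40
  k=25, item=15

Final answer: 25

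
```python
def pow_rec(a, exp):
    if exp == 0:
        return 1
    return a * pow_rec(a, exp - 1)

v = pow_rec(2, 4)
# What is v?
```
Call trace:
pow_rec(a=2, exp=4)
  pow_rec(a=2, exp=3)
    pow_rec(a=2, exp=2)
      pow_rec(a=2, exp=1)
        pow_rec(a=2, exp=0)
        -> return 1
      -> return 2
    -> return 4
  -> return 8
-> return 16

Final answer: 16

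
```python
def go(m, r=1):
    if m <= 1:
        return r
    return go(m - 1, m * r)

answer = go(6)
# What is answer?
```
Call trace:
go(m=6, r=1)
  go(m=5, r=6)
    go(m=4, r=30)
      go(m=3, r=120)
        go(m=2, r=360)
          go(m=1, r=720)
          -> return 720
        -> return 720
      -> return 720
    -> return 720
  -> return 720
-> return 720

Final answer: 720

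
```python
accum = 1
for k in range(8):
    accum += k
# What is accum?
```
Trace:
  accum=1
  accum=1, k=0
  accum=2, k=1
  accum=4, k=2
  accum=7, k=3
  accum=11, k=4
  accum=16, k=5
  accum=22, k=6
  accum=29, k=7

Final answer: 29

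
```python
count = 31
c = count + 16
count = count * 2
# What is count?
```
Trace:
  count=31
  count=31, c=47
  count=62, c=47

Final answer: 62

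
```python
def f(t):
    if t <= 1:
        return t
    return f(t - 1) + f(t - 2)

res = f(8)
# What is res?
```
Call trace (a repeated sub-call is expanded the first time; later identical calls just restate its return value):
f(t=8)
  f(t=7)
    f(t=6)
      f(t=5)
        f(t=4)
          f(t=3)
            f(t=2)
              f(t=1)
              -> return 1
              f(t=0)
              -> return 0
            -> return 1
            f(t=1)
            -> return 1
          -> return 2
          f(t=2) -> return 1  (same call as traced above)
        -> return 3
        f(t=3) -> return 2  (same call as traced above)
      -> return 5
      f(t=4) -> return 3  (same call as traced above)
    -> return 8
    f(t=5) -> return 5  (same call as traced above)
  -> return 13
  f(t=6) -> return 8  (same call as traced above)
-> return 21

Final answer: 21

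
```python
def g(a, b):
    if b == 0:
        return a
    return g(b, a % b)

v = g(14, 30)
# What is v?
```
Call trace:
g(a=14, b=30)
  g(a=30, b=14)
    g(a=14, b=2)
      g(a=2, b=0)
      -> return 2
    -> return 2
  -> return 2
-> return 2

Final answer: 2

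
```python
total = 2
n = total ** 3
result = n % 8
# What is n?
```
Trace:
  total=2
  total=2, n=8
  total=2, n=8, result=0

Final answer: 8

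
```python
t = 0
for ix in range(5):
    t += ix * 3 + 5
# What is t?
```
Trace:
  t=0
  t=5, ix=0
  t=13, ix=1
  t=24, ix=2
  t=38, ix=3
  t=55, ix=4

Final answer: 55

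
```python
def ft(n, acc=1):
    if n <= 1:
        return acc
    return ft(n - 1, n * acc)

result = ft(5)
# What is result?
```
Call trace:
ft(n=5, acc=1)
  ft(n=4, acc=5)
    ft(n=3, acc=20)
      ft(n=2, acc=60)
        ft(n=1, acc=120)
        -> return 120
      -> return 120
    -> return 120
  -> return 120
-> return 120

Final answer: 120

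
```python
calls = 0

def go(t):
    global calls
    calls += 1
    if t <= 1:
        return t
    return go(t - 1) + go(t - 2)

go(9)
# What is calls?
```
Call trace (a repeated sub-call is expanded the first time; later identical calls just restate its return value):
go(t=9)
  go(t=8)
    go(t=7)
      go(t=6)
        go(t=5)
          go(t=4)
            go(t=3)
              go(t=2)
                go(t=1)
                -> return 1
                go(t=0)
                -> return 0
              -> return 1
              go(t=1)
              -> return 1
            -> return 2
            go(t=2) -> return 1  (same call as traced above)
          -> return 3
          go(t=3) -> return 2  (same call as traced above)
        -> return 5
        go(t=4) -> return 3  (same call as traced above)
      -> return 8
      go(t=5) -> return 5  (same call as traced above)
    -> return 13
    go(t=6) -> return 8  (same call as traced above)
  -> return 21
  go(t=7) -> return 13  (same call as traced above)
-> return 34

calls is incremented once per call, so count the calls in each subtree. Let C(t) = number of calls made by go(t).
C(0) = C(1) = 1 (base case, no recursion); C(t) = 1 + C(t - 1) + C(t - 2) otherwise.
C(2) = 1 + C(1) + C(0) = 1 + 1 + 1 = 3
C(3) = 1 + C(2) + C(1) = 1 + 3 + 1 = 5
C(4) = 1 + C(3) + C(2) = 1 + 5 + 3 = 9
C(5) = 1 + C(4) + C(3) = 1 + 9 + 5 = 15
C(6) = 1 + C(5) + C(4) = 1 + 15 + 9 = 25
C(7) = 1 + C(6) + C(5) = 1 + 25 + 15 = 41
C(8) = 1 + C(7) + C(6) = 1 + 41 + 25 = 67
C(9) = 1 + C(8) + C(7) = 1 + 67 + 41 = 109
calls = C(9) = 109

Final answer: 109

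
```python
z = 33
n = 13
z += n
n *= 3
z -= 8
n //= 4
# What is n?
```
Trace:
  z=33
  z=33, n=13
  z=46, n=13
  z=46, n=39
  z=38, n=39
  z=38, n=9

Final answer: 9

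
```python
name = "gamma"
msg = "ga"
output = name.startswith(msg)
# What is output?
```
Trace:
  name='gamma'
  name='gamma', msg='ga'
  name='gamma', msg='ga', output=True

Final answer: True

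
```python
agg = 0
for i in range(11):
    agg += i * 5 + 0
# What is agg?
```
Trace:
  agg=0
  agg=0, i=0
  agg=5, i=1
  agg=15, i=2
  agg=30, i=3
  agg=50, i=4
  agg=75, i=5
  agg=105, i=6
  agg=140, i=7
  agg=180, i=8
  agg=225, i=9
  agg=275, i=10

Final answer: 275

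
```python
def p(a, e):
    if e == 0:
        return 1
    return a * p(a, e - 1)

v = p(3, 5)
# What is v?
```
Call trace:
p(a=3, e=5)
  p(a=3, e=4)
    p(a=3, e=3)
      p(a=3, e=2)
        p(a=3, e=1)
          p(a=3, e=0)
          -> return 1
        -> return 3
      -> return 9
    -> return 27
  -> return 81
-> return 243

Final answer: 243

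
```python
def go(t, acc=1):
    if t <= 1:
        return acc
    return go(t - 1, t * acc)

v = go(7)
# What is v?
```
Call trace:
go(t=7, acc=1)
  go(t=6, acc=7)
    go(t=5, acc=42)
      go(t=4, acc=210)
        go(t=3, acc=840)
          go(t=2, acc=2520)
            go(t=1, acc=5040)
            -> return 5040
          -> return 5040
        -> return 5040
      -> return 5040
    -> return 5040
  -> return 5040
-> return 5040

Final answer: 5040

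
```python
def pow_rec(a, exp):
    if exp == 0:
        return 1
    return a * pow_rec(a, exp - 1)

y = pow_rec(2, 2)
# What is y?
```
Call trace:
pow_rec(a=2, exp=2)
  pow_rec(a=2, exp=1)
    pow_rec(a=2, exp=0)
    -> return 1
  -> return 2
-> return 4

Final answer: 4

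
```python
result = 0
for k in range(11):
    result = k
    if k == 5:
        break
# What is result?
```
Trace:
  result=0
  result=0, k=0
  result=1, k=1
  result=2, k=2
  result=3, k=3
  result=4, k=4
  result=5, k=5

Final answer: 5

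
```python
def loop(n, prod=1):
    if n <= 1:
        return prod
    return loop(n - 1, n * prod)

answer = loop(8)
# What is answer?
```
Call trace:
loop(n=8, prod=1)
  loop(n=7, prod=8)
    loop(n=6, prod=56)
      loop(n=5, prod=336)
        loop(n=4, prod=1680)
          loop(n=3, prod=6720)
            loop(n=2, prod=20160)
              loop(n=1, prod=40320)
              -> return 40320
            -> return 40320
          -> return 40320
        -> return 40320
      -> return 40320
    -> return 40320
  -> return 40320
-> return 40320

Final answer: 40320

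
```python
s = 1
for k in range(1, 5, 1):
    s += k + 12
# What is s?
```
Trace:
  s=1
  s=14, k=1
  s=28, k=2
  s=43, k=3
  s=59, k=4

Final answer: 59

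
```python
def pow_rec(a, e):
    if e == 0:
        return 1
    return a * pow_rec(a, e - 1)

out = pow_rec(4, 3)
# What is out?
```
Call trace:
pow_rec(a=4, e=3)
  pow_rec(a=4, e=2)
    pow_rec(a=4, e=1)
      pow_rec(a=4, e=0)
      -> return 1
    -> return 4
  -> return 16
-> return 64

Final answer: 64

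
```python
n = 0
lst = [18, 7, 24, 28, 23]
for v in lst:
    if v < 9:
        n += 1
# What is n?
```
Trace:
  n=0
  n=0, v=18
  n=1, v=7
  n=1, v=24
  n=1, v=28
  n=1, v=23

Final answer: 1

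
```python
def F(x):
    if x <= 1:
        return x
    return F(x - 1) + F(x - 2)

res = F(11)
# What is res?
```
Call trace (a repeated sub-call is expanded the first time; later identical calls just restate its return value):
F(x=11)
  F(x=10)
    F(x=9)
      F(x=8)
        F(x=7)
          F(x=6)
            F(x=5)
              F(x=4)
                F(x=3)
                  F(x=2)
                    F(x=1)
                    -> return 1
                    F(x=0)
                    -> return 0
                  -> return 1
                  F(x=1)
                  -> return 1
                -> return 2
                F(x=2) -> return 1  (same call as traced above)
              -> return 3
              F(x=3) -> return 2  (same call as traced above)
            -> return 5
            F(x=4) -> return 3  (same call as traced above)
          -> return 8
          F(x=5) -> return 5  (same call as traced above)
        -> return 13
        F(x=6) -> return 8  (same call as traced above)
      -> return 21
      F(x=7) -> return 13  (same call as traced above)
    -> return 34
    F(x=8) -> return 21  (same call as traced above)
  -> return 55
  F(x=9) -> return 34  (same call as traced above)
-> return 89

Final answer: 89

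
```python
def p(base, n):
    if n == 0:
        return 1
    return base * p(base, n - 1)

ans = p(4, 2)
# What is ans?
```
Call trace:
p(base=4, n=2)
  p(base=4, n=1)
    p(base=4, n=0)
    -> return 1
  -> return 4
-> return 16

Final answer: 16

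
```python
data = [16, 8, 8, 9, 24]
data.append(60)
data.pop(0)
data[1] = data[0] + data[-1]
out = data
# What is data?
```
Trace:
  data=[16, 8, 8, 9, 24]
  data=[16, 8, 8, 9, 24, 60]
  data=[8, 8, 9, 24, 60]
  data=[8, 68, 9, 24, 60]
  data=[8, 68, 9, 24, 60], out=[8, 68, 9, 24, 60]

Final answer: [8, 68, 9, 24, 60]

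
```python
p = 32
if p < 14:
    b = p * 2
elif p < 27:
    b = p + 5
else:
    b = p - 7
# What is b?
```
Trace:
  p=32
  p=32, b=25

Final answer: 25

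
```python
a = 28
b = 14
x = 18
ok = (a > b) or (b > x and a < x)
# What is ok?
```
Trace:
  a=28
  a=28, b=14
  a=28, b=14, x=18
  a=28, b=14, x=18, ok=True

Final answer: True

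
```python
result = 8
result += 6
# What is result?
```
Trace:
  result=8
  result=14

Final answer: 14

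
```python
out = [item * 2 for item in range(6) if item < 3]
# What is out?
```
Trace:
  item=0
  item=1
  item=2
  item=3
  item=4
  item=5
  out=[0, 2, 4]

Final answer: [0, 2, 4]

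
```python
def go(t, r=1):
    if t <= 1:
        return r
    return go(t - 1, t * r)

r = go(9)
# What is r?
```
Call trace:
go(t=9, r=1)
  go(t=8, r=9)
    go(t=7, r=72)
      go(t=6, r=504)
        go(t=5, r=3024)
          go(t=4, r=15120)
            go(t=3, r=60480)
              go(t=2, r=181440)
                go(t=1, r=362880)
                -> return 362880
              -> return 362880
            -> return 362880
          -> return 362880
        -> return 362880
      -> return 362880
    -> return 362880
  -> return 362880
-> return 362880

Final answer: 362880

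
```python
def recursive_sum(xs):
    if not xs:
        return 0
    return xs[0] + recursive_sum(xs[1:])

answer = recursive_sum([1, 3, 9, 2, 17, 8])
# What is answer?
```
Call trace:
recursive_sum(xs=[1, 3, 9, 2, 17, 8])
  recursive_sum(xs=[3, 9, 2, 17, 8])
    recursive_sum(xs=[9, 2, 17, 8])
      recursive_sum(xs=[2, 17, 8])
        recursive_sum(xs=[17, 8])
          recursive_sum(xs=[8])
            recursive_sum(xs=[])
            -> return 0
          -> return 8
        -> return 25
      -> return 27
    -> return 36
  -> return 39
-> return 40

Final answer: 40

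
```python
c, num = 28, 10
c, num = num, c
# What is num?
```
Trace:
  c=28, num=10
  c=10, num=28

Final answer: 28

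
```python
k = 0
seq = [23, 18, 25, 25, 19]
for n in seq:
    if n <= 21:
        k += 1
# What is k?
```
Trace:
  k=0
  k=0, n=23
  k=1, n=18
  k=1, n=25
  k=1, n=25
  k=2, n=19

Final answer: 2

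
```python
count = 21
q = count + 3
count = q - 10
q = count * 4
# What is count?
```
Trace:
  count=21
  count=21, q=24
  count=14, q=24
  count=14, q=56

Final answer: 14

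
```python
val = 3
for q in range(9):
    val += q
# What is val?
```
Trace:
  val=3
  val=3, q=0
  val=4, q=1
  val=6, q=2
  val=9, q=3
  val=13, q=4
  val=18, q=5
  val=24, q=6
  val=31, q=7
  val=39, q=8

Final answer: 39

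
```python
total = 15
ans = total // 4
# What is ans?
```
Trace:
  total=15
  total=15, ans=3

Final answer: 3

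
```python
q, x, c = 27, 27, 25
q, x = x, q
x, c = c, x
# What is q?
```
Trace:
  q=27, x=27, c=25
  q=27, x=27, c=25
  q=27, x=25, c=27

Final answer: 27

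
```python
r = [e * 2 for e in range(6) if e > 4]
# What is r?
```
Trace:
  e=0
  e=1
  e=2
  e=3
  e=4
  e=5
  r=[10]

Final answer: [10]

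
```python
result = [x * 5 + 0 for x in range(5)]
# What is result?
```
Trace:
  x=0
  x=1
  x=2
  x=3
  x=4
  result=[0, 5, 10, 15, 20]

Final answer: [0, 5, 10, 15, 20]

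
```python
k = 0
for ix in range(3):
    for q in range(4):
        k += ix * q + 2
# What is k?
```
Trace:
  k=0
  k=2, ix=0, q=0
  k=4, ix=0, q=1
  k=6, ix=0, q=2
  k=8, ix=0, q=3
  k=10, ix=1, q=0
  k=13, ix=1, q=1
  k=17, ix=1, q=2
  k=22, ix=1, q=3
  k=24, ix=2, q=0
  k=28, ix=2, q=1
  k=34, ix=2, q=2
  k=42, ix=2, q=3

Final answer: 42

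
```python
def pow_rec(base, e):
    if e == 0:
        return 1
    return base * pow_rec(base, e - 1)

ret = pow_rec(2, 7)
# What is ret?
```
Call trace:
pow_rec(base=2, e=7)
  pow_rec(base=2, e=6)
    pow_rec(base=2, e=5)
      pow_rec(base=2, e=4)
        pow_rec(base=2, e=3)
          pow_rec(base=2, e=2)
            pow_rec(base=2, e=1)
              pow_rec(base=2, e=0)
              -> return 1
            -> return 2
          -> return 4
        -> return 8
      -> return 16
    -> return 32
  -> return 64
-> return 128

Final answer: 128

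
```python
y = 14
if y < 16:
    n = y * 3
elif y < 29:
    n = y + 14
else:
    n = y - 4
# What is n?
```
Trace:
  y=14
  y=14, n=42

Final answer: 42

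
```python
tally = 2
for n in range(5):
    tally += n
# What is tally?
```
Trace:
  tally=2
  tally=2, n=0
  tally=3, n=1
  tally=5, n=2
  tally=8, n=3
  tally=12, n=4

Final answer: 12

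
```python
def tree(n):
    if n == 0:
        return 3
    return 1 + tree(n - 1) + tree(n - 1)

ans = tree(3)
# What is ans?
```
Call trace (a repeated sub-call is expanded the first time; later identical calls just restate its return value):
tree(n=3)
  tree(n=2)
    tree(n=1)
      tree(n=0)
      -> return 3
      tree(n=0)
      -> return 3
    -> return 7
    tree(n=1) -> return 7  (same call as traced above)
  -> return 15
  tree(n=2) -> return 15  (same call as traced above)
-> return 31

Final answer: 31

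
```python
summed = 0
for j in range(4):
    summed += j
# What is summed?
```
Trace:
  summed=0
  summed=0, j=0
  summed=1, j=1
  summed=3, j=2
  summed=6, j=3

Final answer: 6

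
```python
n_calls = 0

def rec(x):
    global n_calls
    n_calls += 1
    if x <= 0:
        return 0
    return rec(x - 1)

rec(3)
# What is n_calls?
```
Call trace:
rec(x=3)
  rec(x=2)
    rec(x=1)
      rec(x=0)
      -> return 0
    -> return 0
  -> return 0
-> return 0

n_calls is incremented once per call. rec is entered once for each x = 3, 2, 1, 0 (the x <= 0 call returns without recursing), i.e. 3 + 1 calls.
n_calls = 4

Final answer: 4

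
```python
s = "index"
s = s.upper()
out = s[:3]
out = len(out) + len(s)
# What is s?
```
Trace:
  s='index'
  s='INDEX'
  s='INDEX', out='IND'
  s='INDEX', out=8

Final answer: 'INDEX'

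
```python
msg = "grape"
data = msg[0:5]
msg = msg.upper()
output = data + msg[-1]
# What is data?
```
Trace:
  msg='grape'
  msg='grape', data='grape'
  msg='GRAPE', data='grape'
  msg='GRAPE', data='grape', output='grapeE'

Final answer: 'grape'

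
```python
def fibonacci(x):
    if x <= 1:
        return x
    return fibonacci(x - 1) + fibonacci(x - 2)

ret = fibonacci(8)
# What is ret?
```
Call trace (a repeated sub-call is expanded the first time; later identical calls just restate its return value):
fibonacci(x=8)
  fibonacci(x=7)
    fibonacci(x=6)
      fibonacci(x=5)
        fibonacci(x=4)
          fibonacci(x=3)
            fibonacci(x=2)
              fibonacci(x=1)
              -> return 1
              fibonacci(x=0)
              -> return 0
            -> return 1
            fibonacci(x=1)
            -> return 1
          -> return 2
          fibonacci(x=2) -> return 1  (same call as traced above)
        -> return 3
        fibonacci(x=3) -> return 2  (same call as traced above)
      -> return 5
      fibonacci(x=4) -> return 3  (same call as traced above)
    -> return 8
    fibonacci(x=5) -> return 5  (same call as traced above)
  -> return 13
  fibonacci(x=6) -> return 8  (same call as traced above)
-> return 21

Final answer: 21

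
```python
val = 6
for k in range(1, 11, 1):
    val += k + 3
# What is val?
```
Trace:
  val=6
  val=10, k=1
  val=15, k=2
  val=21, k=3
  val=28, k=4
  val=36, k=5
  val=45, k=6
  val=55, k=7
  val=66, k=8
  val=78, k=9
  val=91, k=10

Final answer: 91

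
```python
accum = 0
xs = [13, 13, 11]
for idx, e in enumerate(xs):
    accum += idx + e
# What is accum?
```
Trace:
  accum=0
  accum=13, idx=0, e=13
  accum=27, idx=1, e=13
  accum=40, idx=2, e=11

Final answer: 40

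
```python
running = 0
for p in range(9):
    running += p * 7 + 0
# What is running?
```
Trace:
  running=0
  running=0, p=0
  running=7, p=1
  running=21, p=2
  running=42, p=3
  running=70, p=4
  running=105, p=5
  running=147, p=6
  running=196, p=7
  running=252, p=8

Final answer: 252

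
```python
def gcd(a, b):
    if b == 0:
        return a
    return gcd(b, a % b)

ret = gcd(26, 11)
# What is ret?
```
Call trace:
gcd(a=26, b=11)
  gcd(a=11, b=4)
    gcd(a=4, b=3)
      gcd(a=3, b=1)
        gcd(a=1, b=0)
        -> return 1
      -> return 1
    -> return 1
  -> return 1
-> return 1

Final answer: 1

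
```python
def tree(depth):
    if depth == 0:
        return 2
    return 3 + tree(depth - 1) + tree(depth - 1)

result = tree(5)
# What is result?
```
Call trace (a repeated sub-call is expanded the first time; later identical calls just restate its return value):
tree(depth=5)
  tree(depth=4)
    tree(depth=3)
      tree(depth=2)
        tree(depth=1)
          tree(depth=0)
          -> return 2
          tree(depth=0)
          -> return 2
        -> return 7
        tree(depth=1) -> return 7  (same call as traced above)
      -> return 17
      tree(depth=2) -> return 17  (same call as traced above)
    -> return 37
    tree(depth=3) -> return 37  (same call as traced above)
  -> return 77
  tree(depth=4) -> return 77  (same call as traced above)
-> return 157

Final answer: 157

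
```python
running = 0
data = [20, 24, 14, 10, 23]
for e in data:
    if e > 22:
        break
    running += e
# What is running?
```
Trace:
  running=0
  running=20, e=20
  running=20, e=24

Final answer: 20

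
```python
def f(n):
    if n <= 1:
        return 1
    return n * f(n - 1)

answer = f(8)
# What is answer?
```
Call trace:
f(n=8)
  f(n=7)
    f(n=6)
      f(n=5)
        f(n=4)
          f(n=3)
            f(n=2)
              f(n=1)
              -> return 1
            -> return 2
          -> return 6
        -> return 24
      -> return 120
    -> return 720
  -> return 5040
-> return 40320

Final answer: 40320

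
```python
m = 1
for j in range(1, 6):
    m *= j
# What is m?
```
Trace:
  m=1
  m=1, j=1
  m=2, j=2
  m=6, j=3
  m=24, j=4
  m=120, j=5

Final answer: 120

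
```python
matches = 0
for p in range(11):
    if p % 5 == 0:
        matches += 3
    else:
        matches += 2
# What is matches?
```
Trace:
  matches=0
  matches=3, p=0
  matches=5, p=1
  matches=7, p=2
  matches=9, p=3
  matches=11, p=4
  matches=14, p=5
  matches=16, p=6
  matches=18, p=7
  matches=20, p=8
  matches=22, p=9
  matches=25, p=10

Final answer: 25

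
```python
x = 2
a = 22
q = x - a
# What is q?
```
Trace:
  x=2
  x=2, a=22
  x=2, a=22, q=-20

Final answer: -20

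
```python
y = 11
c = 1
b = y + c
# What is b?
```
Trace:
  y=11
  y=11, c=1
  y=11, c=1, b=12

Final answer: 12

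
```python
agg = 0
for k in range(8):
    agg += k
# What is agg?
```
Trace:
  agg=0
  agg=0, k=0
  agg=1, k=1
  agg=3, k=2
  agg=6, k=3
  agg=10, k=4
  agg=15, k=5
  agg=21, k=6
  agg=28, k=7

Final answer: 28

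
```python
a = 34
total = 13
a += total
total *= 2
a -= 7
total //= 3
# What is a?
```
Trace:
  a=34
  a=34, total=13
  a=47, total=13
  a=47, total=26
  a=40, total=26
  a=40, total=8

Final answer: 40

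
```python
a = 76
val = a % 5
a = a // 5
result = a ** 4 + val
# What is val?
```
Trace:
  a=76
  a=76, val=1
  a=15, val=1
  a=15, val=1, result=50626

Final answer: 1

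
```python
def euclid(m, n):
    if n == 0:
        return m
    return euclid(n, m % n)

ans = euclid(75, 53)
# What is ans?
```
Call trace:
euclid(m=75, n=53)
  euclid(m=53, n=22)
    euclid(m=22, n=9)
      euclid(m=9, n=4)
        euclid(m=4, n=1)
          euclid(m=1, n=0)
          -> return 1
        -> return 1
      -> return 1
    -> return 1
  -> return 1
-> return 1

Final answer: 1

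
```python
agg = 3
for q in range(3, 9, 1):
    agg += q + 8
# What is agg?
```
Trace:
  agg=3
  agg=14, q=3
  agg=26, q=4
  agg=39, q=5
  agg=53, q=6
  agg=68, q=7
  agg=84, q=8

Final answer: 84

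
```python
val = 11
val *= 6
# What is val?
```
Trace:
  val=11
  val=66

Final answer: 66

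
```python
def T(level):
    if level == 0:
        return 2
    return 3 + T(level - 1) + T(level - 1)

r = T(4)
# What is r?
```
Call trace (a repeated sub-call is expanded the first time; later identical calls just restate its return value):
T(level=4)
  T(level=3)
    T(level=2)
      T(level=1)
        T(level=0)
        -> return 2
        T(level=0)
        -> return 2
      -> return 7
      T(level=1) -> return 7  (same call as traced above)
    -> return 17
    T(level=2) -> return 17  (same call as traced above)
  -> return 37
  T(level=3) -> return 37  (same call as traced above)
-> return 77

Final answer: 77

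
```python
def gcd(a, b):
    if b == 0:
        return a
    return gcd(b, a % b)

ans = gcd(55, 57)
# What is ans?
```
Call trace:
gcd(a=55, b=57)
  gcd(a=57, b=55)
    gcd(a=55, b=2)
      gcd(a=2, b=1)
        gcd(a=1, b=0)
        -> return 1
      -> return 1
    -> return 1
  -> return 1
-> return 1

Final answer: 1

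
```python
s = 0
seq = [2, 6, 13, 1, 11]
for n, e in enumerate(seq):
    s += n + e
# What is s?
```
Trace:
  s=0
  s=2, n=0, e=2
  s=9, n=1, e=6
  s=24, n=2, e=13
  s=28, n=3, e=1
  s=43, n=4, e=11

Final answer: 43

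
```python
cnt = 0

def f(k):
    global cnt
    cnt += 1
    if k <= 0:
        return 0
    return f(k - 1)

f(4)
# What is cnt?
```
Call trace:
f(k=4)
  f(k=3)
    f(k=2)
      f(k=1)
        f(k=0)
        -> return 0
      -> return 0
    -> return 0
  -> return 0
-> return 0

cnt is incremented once per call. f is entered once for each k = 4, 3, 2, 1, 0 (the k <= 0 call returns without recursing), i.e. 4 + 1 calls.
cnt = 5

Final answer: 5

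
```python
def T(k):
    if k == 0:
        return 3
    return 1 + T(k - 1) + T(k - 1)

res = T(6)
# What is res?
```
Call trace (a repeated sub-call is expanded the first time; later identical calls just restate its return value):
T(k=6)
  T(k=5)
    T(k=4)
      T(k=3)
        T(k=2)
          T(k=1)
            T(k=0)
            -> return 3
            T(k=0)
            -> return 3
          -> return 7
          T(k=1) -> return 7  (same call as traced above)
        -> return 15
        T(k=2) -> return 15  (same call as traced above)
      -> return 31
      T(k=3) -> return 31  (same call as traced above)
    -> return 63
    T(k=4) -> return 63  (same call as traced above)
  -> return 127
  T(k=5) -> return 127  (same call as traced above)
-> return 255

Final answer: 255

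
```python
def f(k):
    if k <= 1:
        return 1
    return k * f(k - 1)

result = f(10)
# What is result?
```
Call trace:
f(k=10)
  f(k=9)
    f(k=8)
      f(k=7)
        f(k=6)
          f(k=5)
            f(k=4)
              f(k=3)
                f(k=2)
                  f(k=1)
                  -> return 1
                -> return 2
              -> return 6
            -> return 24
          -> return 120
        -> return 720
      -> return 5040
    -> return 40320
  -> return 362880
-> return 3628800

Final answer: 3628800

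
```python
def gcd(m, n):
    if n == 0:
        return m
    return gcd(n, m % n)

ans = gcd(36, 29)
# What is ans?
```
Call trace:
gcd(m=36, n=29)
  gcd(m=29, n=7)
    gcd(m=7, n=1)
      gcd(m=1, n=0)
      -> return 1
    -> return 1
  -> return 1
-> return 1

Final answer: 1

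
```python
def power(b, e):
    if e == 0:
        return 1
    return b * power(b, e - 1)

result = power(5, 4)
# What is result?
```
Call trace:
power(b=5, e=4)
  power(b=5, e=3)
    power(b=5, e=2)
      power(b=5, e=1)
        power(b=5, e=0)
        -> return 1
      -> return 5
    -> return 25
  -> return 125
-> return 625

Final answer: 625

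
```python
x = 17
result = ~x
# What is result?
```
Trace:
  x=17
  x=17, result=-18

Final answer: -18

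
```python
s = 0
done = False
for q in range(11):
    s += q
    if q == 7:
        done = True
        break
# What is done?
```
Trace:
  s=0
  s=0, done=False
  s=0, done=False, q=0
  s=1, done=False, q=1
  s=3, done=False, q=2
  s=6, done=False, q=3
  s=10, done=False, q=4
  s=15, done=False, q=5
  s=21, done=False, q=6
  s=28, done=True, q=7

Final answer: True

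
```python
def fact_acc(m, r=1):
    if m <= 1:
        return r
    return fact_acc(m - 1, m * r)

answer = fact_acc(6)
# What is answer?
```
Call trace:
fact_acc(m=6, r=1)
  fact_acc(m=5, r=6)
    fact_acc(m=4, r=30)
      fact_acc(m=3, r=120)
        fact_acc(m=2, r=360)
          fact_acc(m=1, r=720)
          -> return 720
        -> return 720
      -> return 720
    -> return 720
  -> return 720
-> return 720

Final answer: 720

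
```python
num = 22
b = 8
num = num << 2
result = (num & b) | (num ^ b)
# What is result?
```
Trace:
  num=22
  num=22, b=8
  num=88, b=8
  num=88, b=8, result=88

Final answer: 88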